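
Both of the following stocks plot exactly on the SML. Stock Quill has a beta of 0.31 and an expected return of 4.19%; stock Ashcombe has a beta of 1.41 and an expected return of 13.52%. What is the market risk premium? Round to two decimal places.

8.48%

Both satisfy E(R) = R_f + β·MRP, so the slope of the SML is
MRP = (13.52% − 4.19%) / (1.41 − 0.31) = 9.33% / 1.10 = 8.4818%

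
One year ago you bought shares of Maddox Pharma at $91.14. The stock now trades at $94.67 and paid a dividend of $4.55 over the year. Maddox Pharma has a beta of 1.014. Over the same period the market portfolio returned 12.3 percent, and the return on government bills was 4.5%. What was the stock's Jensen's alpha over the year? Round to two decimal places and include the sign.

-3.54%

Realised HPR = (P1 + D1 − P0) / P0 = (94.67 + 4.55 − 91.14) / 91.14 = 8.08 / 91.14 = 8.8655%
MRP = 12.3% − 4.5% = 7.80%
CAPM required = R_f + β·MRP = 4.5% + 1.014 × 7.8% = 12.4092%
α = realised − required = 8.8655% − 12.4092% = -3.54%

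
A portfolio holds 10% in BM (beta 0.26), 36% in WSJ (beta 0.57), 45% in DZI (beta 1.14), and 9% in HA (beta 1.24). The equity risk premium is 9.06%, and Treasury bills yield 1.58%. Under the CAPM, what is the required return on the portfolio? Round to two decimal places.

9.33%

β_P = Σ w_i β_i = 0.10×0.26 + 0.36×0.57 + 0.45×1.14 + 0.09×1.24 = 0.8558
E(R_P) = R_f + β_P × MRP = 1.58% + 0.8558 × 9.06% = 9.33%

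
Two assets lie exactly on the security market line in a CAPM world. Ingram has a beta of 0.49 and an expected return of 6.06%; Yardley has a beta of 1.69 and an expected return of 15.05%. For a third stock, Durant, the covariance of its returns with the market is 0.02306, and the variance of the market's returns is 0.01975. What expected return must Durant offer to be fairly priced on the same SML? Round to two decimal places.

MRP = (15.05% − 6.06%) / (1.69 − 0.49) = 7.4917%
R_f = 6.06% − 0.49 × 7.4917% = 2.3891%
β_Durant = Cov / Var(R_m) = 0.02306 / 0.01975 = 1.1676
E(R_Durant) = R_f + β × MRP = 2.3891% + 1.1676 × 7.4917% = 11.14%

11.14%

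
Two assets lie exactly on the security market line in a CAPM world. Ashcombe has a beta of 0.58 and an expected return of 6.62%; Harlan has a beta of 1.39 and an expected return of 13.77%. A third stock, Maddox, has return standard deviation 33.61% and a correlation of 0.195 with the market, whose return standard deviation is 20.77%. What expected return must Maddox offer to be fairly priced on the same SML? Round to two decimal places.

MRP = (13.77% − 6.62%) / (1.39 − 0.58) = 8.8272%
R_f = 6.62% − 0.58 × 8.8272% = 1.5002%
β_Maddox = ρ·σ_i/σ_m = 0.195 × 33.61 / 20.77 = 0.3155
E(R_Maddox) = R_f + β × MRP = 1.5002% + 0.3155 × 8.8272% = 4.29%

4.29%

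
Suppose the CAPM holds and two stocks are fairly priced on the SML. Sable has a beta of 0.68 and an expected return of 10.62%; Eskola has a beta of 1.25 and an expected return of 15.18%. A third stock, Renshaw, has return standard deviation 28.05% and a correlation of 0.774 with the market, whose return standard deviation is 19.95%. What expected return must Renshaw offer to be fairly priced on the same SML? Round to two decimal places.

MRP = (15.18% − 10.62%) / (1.25 − 0.68) = 8.0000%
R_f = 10.62% − 0.68 × 8.0000% = 5.1800%
β_Renshaw = ρ·σ_i/σ_m = 0.774 × 28.05 / 19.95 = 1.0883
E(R_Renshaw) = R_f + β × MRP = 5.1800% + 1.0883 × 8.0000% = 13.89%

13.89%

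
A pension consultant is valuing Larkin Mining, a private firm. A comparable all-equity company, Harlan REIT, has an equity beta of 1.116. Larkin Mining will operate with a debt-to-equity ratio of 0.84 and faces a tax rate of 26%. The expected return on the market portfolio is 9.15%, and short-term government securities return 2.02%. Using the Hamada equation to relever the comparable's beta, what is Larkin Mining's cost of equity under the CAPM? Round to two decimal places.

14.92%

β_L = β_U × [1 + (1 − t)(D/E)] = 1.116 × [1 + (1 − 0.26) × 0.84]
    = 1.116 × [1 + 0.74 × 0.84] = 1.116 × 1.6216 = 1.8097
MRP = 9.15% − 2.02% = 7.13%
E(R) = R_f + β_L × MRP = 2.02% + 1.8097 × 7.13% = 14.92%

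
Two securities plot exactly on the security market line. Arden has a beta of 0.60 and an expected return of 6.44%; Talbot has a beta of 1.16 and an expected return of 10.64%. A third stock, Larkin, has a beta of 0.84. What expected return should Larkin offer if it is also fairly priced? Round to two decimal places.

MRP (SML slope) = (10.64% − 6.44%) / (1.16 − 0.60) = 4.20% / 0.56 = 7.5000%
R_f (intercept) = 6.44% − 0.60 × 7.5000% = 1.9400%
E(R_Larkin) = R_f + β × MRP = 1.9400% + 0.84 × 7.5000% = 8.24%

8.24%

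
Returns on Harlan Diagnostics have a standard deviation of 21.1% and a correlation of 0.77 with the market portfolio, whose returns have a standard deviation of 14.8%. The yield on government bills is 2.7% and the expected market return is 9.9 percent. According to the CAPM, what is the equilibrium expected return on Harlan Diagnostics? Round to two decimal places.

β = ρ × σ_i / σ_m = 0.77 × 21.1% / 14.8% = 1.0978
MRP = 9.9% − 2.7% = 7.20%
E(R) = 2.7% + 1.0978 × 7.2% = 10.60%

10.60%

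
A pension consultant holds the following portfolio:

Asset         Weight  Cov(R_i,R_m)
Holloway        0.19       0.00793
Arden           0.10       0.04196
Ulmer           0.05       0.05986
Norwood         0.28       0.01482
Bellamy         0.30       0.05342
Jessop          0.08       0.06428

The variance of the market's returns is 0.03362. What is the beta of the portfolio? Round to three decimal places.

1.012

β_Holloway = 0.00793 / 0.03362 = 0.2359
β_Arden = 0.04196 / 0.03362 = 1.2481
β_Ulmer = 0.05986 / 0.03362 = 1.7805
β_Norwood = 0.01482 / 0.03362 = 0.4408
β_Bellamy = 0.05342 / 0.03362 = 1.5889
β_Jessop = 0.06428 / 0.03362 = 1.9120
β_P = Σ w_i β_i = 0.19×0.2359 + 0.10×1.2481 + 0.05×1.7805 + 0.28×0.4408 + 0.30×1.5889 + 0.08×1.9120 = 1.0117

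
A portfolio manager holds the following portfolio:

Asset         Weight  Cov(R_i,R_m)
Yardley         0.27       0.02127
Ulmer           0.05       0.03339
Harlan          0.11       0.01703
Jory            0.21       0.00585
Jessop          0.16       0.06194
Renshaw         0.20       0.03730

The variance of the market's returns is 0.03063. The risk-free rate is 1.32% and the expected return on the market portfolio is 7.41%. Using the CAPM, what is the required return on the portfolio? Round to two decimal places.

6.86%

β_Yardley = 0.02127 / 0.03063 = 0.6944
β_Ulmer = 0.03339 / 0.03063 = 1.0901
β_Harlan = 0.01703 / 0.03063 = 0.5560
β_Jory = 0.00585 / 0.03063 = 0.1910
β_Jessop = 0.06194 / 0.03063 = 2.0222
β_Renshaw = 0.03730 / 0.03063 = 1.2178
β_P = Σ w_i β_i = 0.27×0.6944 + 0.05×1.0901 + 0.11×0.5560 + 0.21×0.1910 + 0.16×2.0222 + 0.20×1.2178 = 0.9104
MRP = 7.41% − 1.32% = 6.09%
E(R_P) = R_f + β_P × MRP = 1.32% + 0.9104 × 6.09% = 6.86%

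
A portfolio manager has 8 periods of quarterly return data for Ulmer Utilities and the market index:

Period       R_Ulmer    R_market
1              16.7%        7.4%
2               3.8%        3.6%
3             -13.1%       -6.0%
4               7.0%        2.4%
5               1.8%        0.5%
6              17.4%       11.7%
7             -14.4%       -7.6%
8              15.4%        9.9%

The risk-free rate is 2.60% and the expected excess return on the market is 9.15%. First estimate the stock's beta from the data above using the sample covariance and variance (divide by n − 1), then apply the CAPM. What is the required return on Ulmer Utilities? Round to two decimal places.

Mean R_i = (16.7 + 3.8 − 13.1 + 7.0 + 1.8 + 17.4 − 14.4 + 15.4) / 8 = 4.3250%
Mean R_m = (7.4 + 3.6 − 6.0 + 2.4 + 0.5 + 11.7 − 7.6 + 9.9) / 8 = 2.7375%
Σ(R_i − R̄_i)(R_m − R̄_m) = 604.3225  ⇒  Cov = 604.3225 / 7 = 86.3318
Σ(R_m − R̄_m)² = 342.4388  ⇒  Var(R_m) = 342.4388 / 7 = 48.9198
β = Cov / Var(R_m) = 86.3318 / 48.9198 = 1.7648
E(R) = R_f + β × MRP = 2.60% + 1.7648 × 9.15% = 18.75%

18.75%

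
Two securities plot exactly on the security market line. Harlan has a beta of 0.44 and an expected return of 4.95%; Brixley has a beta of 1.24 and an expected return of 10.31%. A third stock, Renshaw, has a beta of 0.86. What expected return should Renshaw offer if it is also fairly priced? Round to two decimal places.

7.76%

MRP (SML slope) = (10.31% − 4.95%) / (1.24 − 0.44) = 5.36% / 0.80 = 6.7000%
R_f (intercept) = 4.95% − 0.44 × 6.7000% = 2.0020%
E(R_Renshaw) = R_f + β × MRP = 2.0020% + 0.86 × 6.7000% = 7.76%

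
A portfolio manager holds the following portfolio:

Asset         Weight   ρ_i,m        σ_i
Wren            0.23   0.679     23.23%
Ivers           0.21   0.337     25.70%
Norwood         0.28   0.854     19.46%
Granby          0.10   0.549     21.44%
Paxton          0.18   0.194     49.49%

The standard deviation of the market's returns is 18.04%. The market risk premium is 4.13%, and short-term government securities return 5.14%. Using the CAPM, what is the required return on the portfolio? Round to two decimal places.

β_Wren = 0.679 × 23.23% / 18.04% = 0.8743
β_Ivers = 0.337 × 25.70% / 18.04% = 0.4801
β_Norwood = 0.854 × 19.46% / 18.04% = 0.9212
β_Granby = 0.549 × 21.44% / 18.04% = 0.6525
β_Paxton = 0.194 × 49.49% / 18.04% = 0.5322
β_P = Σ w_i β_i = 0.23×0.8743 + 0.21×0.4801 + 0.28×0.9212 + 0.10×0.6525 + 0.18×0.5322 = 0.7209
E(R_P) = R_f + β_P × MRP = 5.14% + 0.7209 × 4.13% = 8.12%

8.12%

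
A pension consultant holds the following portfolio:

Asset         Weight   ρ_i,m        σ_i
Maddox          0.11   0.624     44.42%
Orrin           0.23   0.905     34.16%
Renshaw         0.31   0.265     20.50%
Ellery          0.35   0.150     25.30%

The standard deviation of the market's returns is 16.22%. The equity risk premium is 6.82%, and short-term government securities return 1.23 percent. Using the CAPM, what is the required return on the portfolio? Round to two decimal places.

β_Maddox = 0.624 × 44.42% / 16.22% = 1.7089
β_Orrin = 0.905 × 34.16% / 16.22% = 1.9060
β_Renshaw = 0.265 × 20.50% / 16.22% = 0.3349
β_Ellery = 0.150 × 25.30% / 16.22% = 0.2340
β_P = Σ w_i β_i = 0.11×1.7089 + 0.23×1.9060 + 0.31×0.3349 + 0.35×0.2340 = 0.8121
E(R_P) = R_f + β_P × MRP = 1.23% + 0.8121 × 6.82% = 6.77%

6.77%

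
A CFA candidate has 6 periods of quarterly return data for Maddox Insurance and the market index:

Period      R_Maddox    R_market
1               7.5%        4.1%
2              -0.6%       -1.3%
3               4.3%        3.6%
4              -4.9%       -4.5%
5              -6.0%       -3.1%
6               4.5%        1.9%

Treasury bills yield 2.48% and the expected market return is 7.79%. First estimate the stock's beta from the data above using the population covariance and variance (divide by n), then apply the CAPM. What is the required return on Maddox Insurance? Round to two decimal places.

10.31%

Mean R_i = (7.5 − 0.6 + 4.3 − 4.9 − 6.0 + 4.5) / 6 = 0.8000%
Mean R_m = (4.1 − 1.3 + 3.6 − 4.5 − 3.1 + 1.9) / 6 = 0.1167%
Σ(R_i − R̄_i)(R_m − R̄_m) = 95.6500  ⇒  Cov = 95.6500 / 6 = 15.9417
Σ(R_m − R̄_m)² = 64.8483  ⇒  Var(R_m) = 64.8483 / 6 = 10.8081
β = Cov / Var(R_m) = 15.9417 / 10.8081 = 1.4750
MRP = 7.79% − 2.48% = 5.31%
E(R) = R_f + β × MRP = 2.48% + 1.4750 × 5.31% = 10.31%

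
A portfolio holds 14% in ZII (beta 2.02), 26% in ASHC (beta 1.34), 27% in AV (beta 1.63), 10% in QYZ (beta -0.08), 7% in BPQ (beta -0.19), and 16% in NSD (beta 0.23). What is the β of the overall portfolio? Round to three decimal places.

1.087

β_P = Σ w_i β_i = 0.14×2.02 + 0.26×1.34 + 0.27×1.63 + 0.10×-0.08 + 0.07×-0.19 + 0.16×0.23 = 1.0868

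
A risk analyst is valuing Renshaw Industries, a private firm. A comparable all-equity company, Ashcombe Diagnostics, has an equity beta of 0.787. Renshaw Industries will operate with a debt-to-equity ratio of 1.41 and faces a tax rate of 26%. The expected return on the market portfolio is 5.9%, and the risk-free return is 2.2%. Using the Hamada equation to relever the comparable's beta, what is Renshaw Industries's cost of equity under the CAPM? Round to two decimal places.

β_L = β_U × [1 + (1 − t)(D/E)] = 0.787 × [1 + (1 − 0.26) × 1.41]
    = 0.787 × [1 + 0.74 × 1.41] = 0.787 × 2.0434 = 1.6082
MRP = 5.9% − 2.2% = 3.70%
E(R) = R_f + β_L × MRP = 2.2% + 1.6082 × 3.7% = 8.15%

8.15%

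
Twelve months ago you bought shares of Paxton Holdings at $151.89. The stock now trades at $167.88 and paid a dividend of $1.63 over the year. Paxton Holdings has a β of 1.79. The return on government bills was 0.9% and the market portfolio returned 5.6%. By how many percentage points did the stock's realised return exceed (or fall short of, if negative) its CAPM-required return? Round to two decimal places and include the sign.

+2.29%

Realised HPR = (P1 + D1 − P0) / P0 = (167.88 + 1.63 − 151.89) / 151.89 = 17.62 / 151.89 = 11.6005%
MRP = 5.6% − 0.9% = 4.70%
CAPM required = R_f + β·MRP = 0.9% + 1.79 × 4.7% = 9.3130%
α = realised − required = 11.6005% − 9.3130% = +2.29%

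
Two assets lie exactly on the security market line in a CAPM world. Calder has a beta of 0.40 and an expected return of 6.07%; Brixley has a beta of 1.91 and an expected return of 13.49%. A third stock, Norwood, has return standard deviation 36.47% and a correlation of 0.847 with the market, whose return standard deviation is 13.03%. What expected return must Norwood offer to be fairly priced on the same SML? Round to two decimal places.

MRP = (13.49% − 6.07%) / (1.91 − 0.40) = 4.9139%
R_f = 6.07% − 0.40 × 4.9139% = 4.1044%
β_Norwood = ρ·σ_i/σ_m = 0.847 × 36.47 / 13.03 = 2.3707
E(R_Norwood) = R_f + β × MRP = 4.1044% + 2.3707 × 4.9139% = 15.75%

15.75%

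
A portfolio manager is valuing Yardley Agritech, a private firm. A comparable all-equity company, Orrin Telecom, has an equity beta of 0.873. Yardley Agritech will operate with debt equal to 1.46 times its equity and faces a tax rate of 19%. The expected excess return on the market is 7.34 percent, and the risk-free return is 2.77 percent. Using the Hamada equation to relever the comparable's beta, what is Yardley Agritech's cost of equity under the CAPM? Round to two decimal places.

β_L = β_U × [1 + (1 − t)(D/E)] = 0.873 × [1 + (1 − 0.19) × 1.46]
    = 0.873 × [1 + 0.81 × 1.46] = 0.873 × 2.1826 = 1.9054
E(R) = R_f + β_L × MRP = 2.77% + 1.9054 × 7.34% = 16.76%

16.76%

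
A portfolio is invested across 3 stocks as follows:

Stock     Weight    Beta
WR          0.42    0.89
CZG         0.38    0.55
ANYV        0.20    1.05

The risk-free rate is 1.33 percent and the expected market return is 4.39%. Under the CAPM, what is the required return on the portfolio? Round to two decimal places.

3.76%

β_P = Σ w_i β_i = 0.42×0.89 + 0.38×0.55 + 0.20×1.05 = 0.7928
MRP = 4.39% − 1.33% = 3.06%
E(R_P) = R_f + β_P × MRP = 1.33% + 0.7928 × 3.06% = 3.76%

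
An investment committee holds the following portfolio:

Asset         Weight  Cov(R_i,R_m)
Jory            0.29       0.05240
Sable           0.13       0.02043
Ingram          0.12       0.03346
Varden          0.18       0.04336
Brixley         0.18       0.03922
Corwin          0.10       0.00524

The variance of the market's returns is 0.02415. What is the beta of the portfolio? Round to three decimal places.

1.543

β_Jory = 0.05240 / 0.02415 = 2.1698
β_Sable = 0.02043 / 0.02415 = 0.8460
β_Ingram = 0.03346 / 0.02415 = 1.3855
β_Varden = 0.04336 / 0.02415 = 1.7954
β_Brixley = 0.03922 / 0.02415 = 1.6240
β_Corwin = 0.00524 / 0.02415 = 0.2170
β_P = Σ w_i β_i = 0.29×2.1698 + 0.13×0.8460 + 0.12×1.3855 + 0.18×1.7954 + 0.18×1.6240 + 0.10×0.2170 = 1.5427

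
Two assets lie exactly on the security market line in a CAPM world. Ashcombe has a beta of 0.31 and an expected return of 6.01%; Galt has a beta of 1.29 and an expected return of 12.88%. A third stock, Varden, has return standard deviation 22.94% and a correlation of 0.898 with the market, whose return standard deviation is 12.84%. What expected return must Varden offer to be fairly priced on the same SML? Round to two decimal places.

MRP = (12.88% − 6.01%) / (1.29 − 0.31) = 7.0102%
R_f = 6.01% − 0.31 × 7.0102% = 3.8368%
β_Varden = ρ·σ_i/σ_m = 0.898 × 22.94 / 12.84 = 1.6044
E(R_Varden) = R_f + β × MRP = 3.8368% + 1.6044 × 7.0102% = 15.08%

15.08%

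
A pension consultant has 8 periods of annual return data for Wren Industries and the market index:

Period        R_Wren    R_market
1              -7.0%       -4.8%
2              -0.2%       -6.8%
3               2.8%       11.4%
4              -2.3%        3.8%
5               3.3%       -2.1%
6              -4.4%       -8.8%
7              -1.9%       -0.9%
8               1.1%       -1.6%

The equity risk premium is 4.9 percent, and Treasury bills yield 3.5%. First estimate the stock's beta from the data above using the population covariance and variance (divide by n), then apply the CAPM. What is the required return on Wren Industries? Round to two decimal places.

Mean R_i = (-7.0 − 0.2 + 2.8 − 2.3 + 3.3 − 4.4 − 1.9 + 1.1) / 8 = -1.0750%
Mean R_m = (-4.8 − 6.8 + 11.4 + 3.8 − 2.1 − 8.8 − 0.9 − 1.6) / 8 = -1.2250%
Σ(R_i − R̄_i)(R_m − R̄_m) = 79.3450  ⇒  Cov = 79.3450 / 8 = 9.9181
Σ(R_m − R̄_m)² = 286.8950  ⇒  Var(R_m) = 286.8950 / 8 = 35.8619
β = Cov / Var(R_m) = 9.9181 / 35.8619 = 0.2766
E(R) = R_f + β × MRP = 3.5% + 0.2766 × 4.9% = 4.86%

4.86%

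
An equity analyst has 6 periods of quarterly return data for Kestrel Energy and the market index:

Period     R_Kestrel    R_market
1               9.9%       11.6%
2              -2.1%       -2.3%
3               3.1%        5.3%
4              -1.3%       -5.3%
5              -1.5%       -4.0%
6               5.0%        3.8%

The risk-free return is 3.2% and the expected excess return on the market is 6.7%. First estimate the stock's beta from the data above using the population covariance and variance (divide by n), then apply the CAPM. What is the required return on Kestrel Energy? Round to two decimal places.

7.87%

Mean R_i = (9.9 − 2.1 + 3.1 − 1.3 − 1.5 + 5.0) / 6 = 2.1833%
Mean R_m = (11.6 − 2.3 + 5.3 − 5.3 − 4.0 + 3.8) / 6 = 1.5167%
Σ(R_i − R̄_i)(R_m − R̄_m) = 148.1217  ⇒  Cov = 148.1217 / 6 = 24.6870
Σ(R_m − R̄_m)² = 212.6683  ⇒  Var(R_m) = 212.6683 / 6 = 35.4447
β = Cov / Var(R_m) = 24.6870 / 35.4447 = 0.6965
E(R) = R_f + β × MRP = 3.2% + 0.6965 × 6.7% = 7.87%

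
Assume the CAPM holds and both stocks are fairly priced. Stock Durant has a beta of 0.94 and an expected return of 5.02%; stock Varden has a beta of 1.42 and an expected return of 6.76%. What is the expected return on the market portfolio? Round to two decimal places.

5.24%

Both satisfy E(R) = R_f + β·MRP, so the slope of the SML is
MRP = (6.76% − 5.02%) / (1.42 − 0.94) = 1.74% / 0.48 = 3.6250%
R_f = E(R_Durant) − β_Durant·MRP = 5.02% − 0.94 × 3.6250% = 1.6125%
E(R_m) = R_f + MRP = 1.6125% + 3.6250% = 5.24%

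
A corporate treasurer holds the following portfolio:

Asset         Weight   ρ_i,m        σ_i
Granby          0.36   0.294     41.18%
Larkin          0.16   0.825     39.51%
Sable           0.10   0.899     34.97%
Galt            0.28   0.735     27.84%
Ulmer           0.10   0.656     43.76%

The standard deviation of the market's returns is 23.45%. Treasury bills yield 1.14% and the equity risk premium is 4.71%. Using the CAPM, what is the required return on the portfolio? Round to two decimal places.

5.42%

β_Granby = 0.294 × 41.18% / 23.45% = 0.5163
β_Larkin = 0.825 × 39.51% / 23.45% = 1.3900
β_Sable = 0.899 × 34.97% / 23.45% = 1.3406
β_Galt = 0.735 × 27.84% / 23.45% = 0.8726
β_Ulmer = 0.656 × 43.76% / 23.45% = 1.2242
β_P = Σ w_i β_i = 0.36×0.5163 + 0.16×1.3900 + 0.10×1.3406 + 0.28×0.8726 + 0.10×1.2242 = 0.9091
E(R_P) = R_f + β_P × MRP = 1.14% + 0.9091 × 4.71% = 5.42%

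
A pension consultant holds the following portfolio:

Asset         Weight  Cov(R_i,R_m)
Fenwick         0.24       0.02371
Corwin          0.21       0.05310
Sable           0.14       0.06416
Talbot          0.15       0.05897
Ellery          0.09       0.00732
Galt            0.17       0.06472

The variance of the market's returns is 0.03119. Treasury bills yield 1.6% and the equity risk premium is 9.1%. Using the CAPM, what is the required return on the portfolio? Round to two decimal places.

15.12%

β_Fenwick = 0.02371 / 0.03119 = 0.7602
β_Corwin = 0.05310 / 0.03119 = 1.7025
β_Sable = 0.06416 / 0.03119 = 2.0571
β_Talbot = 0.05897 / 0.03119 = 1.8907
β_Ellery = 0.00732 / 0.03119 = 0.2347
β_Galt = 0.06472 / 0.03119 = 2.0750
β_P = Σ w_i β_i = 0.24×0.7602 + 0.21×1.7025 + 0.14×2.0571 + 0.15×1.8907 + 0.09×0.2347 + 0.17×2.0750 = 1.4854
E(R_P) = R_f + β_P × MRP = 1.6% + 1.4854 × 9.1% = 15.12%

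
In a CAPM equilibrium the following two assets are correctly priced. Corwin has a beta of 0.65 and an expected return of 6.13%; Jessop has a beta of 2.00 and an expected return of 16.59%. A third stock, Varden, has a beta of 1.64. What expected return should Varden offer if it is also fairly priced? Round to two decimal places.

MRP (SML slope) = (16.59% − 6.13%) / (2.00 − 0.65) = 10.46% / 1.35 = 7.7481%
R_f (intercept) = 6.13% − 0.65 × 7.7481% = 1.0937%
E(R_Varden) = R_f + β × MRP = 1.0937% + 1.64 × 7.7481% = 13.80%

13.80%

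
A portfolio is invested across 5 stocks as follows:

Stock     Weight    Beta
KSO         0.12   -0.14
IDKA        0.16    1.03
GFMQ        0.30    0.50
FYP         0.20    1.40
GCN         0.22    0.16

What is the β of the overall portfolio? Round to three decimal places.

β_P = Σ w_i β_i = 0.12×-0.14 + 0.16×1.03 + 0.30×0.50 + 0.20×1.40 + 0.22×0.16 = 0.6132

0.613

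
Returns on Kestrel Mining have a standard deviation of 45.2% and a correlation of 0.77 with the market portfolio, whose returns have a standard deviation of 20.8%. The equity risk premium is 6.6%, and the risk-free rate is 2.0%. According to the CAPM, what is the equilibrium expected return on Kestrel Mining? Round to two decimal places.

13.04%

β = ρ × σ_i / σ_m = 0.77 × 45.2% / 20.8% = 1.6733
E(R) = 2.0% + 1.6733 × 6.6% = 13.04%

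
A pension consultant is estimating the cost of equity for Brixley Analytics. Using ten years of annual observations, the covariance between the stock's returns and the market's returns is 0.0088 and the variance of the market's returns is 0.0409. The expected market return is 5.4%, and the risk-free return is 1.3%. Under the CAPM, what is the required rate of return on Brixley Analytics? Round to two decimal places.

2.18%

β = Cov(R_i, R_m) / Var(R_m) = 0.0088 / 0.0409 = 0.2152
MRP = 5.4% − 1.3% = 4.10%
E(R) = R_f + β × MRP = 1.3% + 0.2152 × 4.1% = 2.18%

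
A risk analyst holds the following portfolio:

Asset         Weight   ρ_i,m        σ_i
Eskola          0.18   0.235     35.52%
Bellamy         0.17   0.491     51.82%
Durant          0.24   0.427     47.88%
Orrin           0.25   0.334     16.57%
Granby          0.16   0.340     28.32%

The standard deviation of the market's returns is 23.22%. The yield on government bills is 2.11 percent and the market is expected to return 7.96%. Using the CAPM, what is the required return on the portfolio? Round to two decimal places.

5.55%

β_Eskola = 0.235 × 35.52% / 23.22% = 0.3595
β_Bellamy = 0.491 × 51.82% / 23.22% = 1.0958
β_Durant = 0.427 × 47.88% / 23.22% = 0.8805
β_Orrin = 0.334 × 16.57% / 23.22% = 0.2383
β_Granby = 0.340 × 28.32% / 23.22% = 0.4147
β_P = Σ w_i β_i = 0.18×0.3595 + 0.17×1.0958 + 0.24×0.8805 + 0.25×0.2383 + 0.16×0.4147 = 0.5882
MRP = 7.96% − 2.11% = 5.85%
E(R_P) = R_f + β_P × MRP = 2.11% + 0.5882 × 5.85% = 5.55%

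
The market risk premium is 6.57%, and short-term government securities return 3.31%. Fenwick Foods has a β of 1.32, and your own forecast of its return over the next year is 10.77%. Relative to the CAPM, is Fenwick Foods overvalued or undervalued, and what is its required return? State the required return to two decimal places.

Required return = R_f + β·MRP = 3.31% + 1.32 × 6.57% = 11.98%
Forecast 10.77% < required 11.98% → the stock plots below the SML → overvalued.

Overvalued; required return 11.98%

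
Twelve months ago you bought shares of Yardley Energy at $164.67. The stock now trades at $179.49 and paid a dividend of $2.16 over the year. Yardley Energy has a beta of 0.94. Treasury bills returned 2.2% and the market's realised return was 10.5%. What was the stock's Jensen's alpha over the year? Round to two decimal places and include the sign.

Realised HPR = (P1 + D1 − P0) / P0 = (179.49 + 2.16 − 164.67) / 164.67 = 16.98 / 164.67 = 10.3115%
MRP = 10.5% − 2.2% = 8.30%
CAPM required = R_f + β·MRP = 2.2% + 0.94 × 8.3% = 10.0020%
α = realised − required = 10.3115% − 10.0020% = +0.31%

+0.31%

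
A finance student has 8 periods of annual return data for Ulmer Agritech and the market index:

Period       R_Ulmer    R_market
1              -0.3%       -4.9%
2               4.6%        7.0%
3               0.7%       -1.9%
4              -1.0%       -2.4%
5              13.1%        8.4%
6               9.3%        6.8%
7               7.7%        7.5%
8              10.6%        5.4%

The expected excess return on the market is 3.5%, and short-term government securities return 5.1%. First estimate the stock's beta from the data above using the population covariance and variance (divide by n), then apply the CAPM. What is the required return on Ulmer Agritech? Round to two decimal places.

8.21%

Mean R_i = (-0.3 + 4.6 + 0.7 − 1.0 + 13.1 + 9.3 + 7.7 + 10.6) / 8 = 5.5875%
Mean R_m = (-4.9 + 7.0 − 1.9 − 2.4 + 8.4 + 6.8 + 7.5 + 5.4) / 8 = 3.2375%
Σ(R_i − R̄_i)(R_m − R̄_m) = 178.2938  ⇒  Cov = 178.2938 / 8 = 22.2867
Σ(R_m − R̄_m)² = 200.7388  ⇒  Var(R_m) = 200.7388 / 8 = 25.0924
β = Cov / Var(R_m) = 22.2867 / 25.0924 = 0.8882
E(R) = R_f + β × MRP = 5.1% + 0.8882 × 3.5% = 8.21%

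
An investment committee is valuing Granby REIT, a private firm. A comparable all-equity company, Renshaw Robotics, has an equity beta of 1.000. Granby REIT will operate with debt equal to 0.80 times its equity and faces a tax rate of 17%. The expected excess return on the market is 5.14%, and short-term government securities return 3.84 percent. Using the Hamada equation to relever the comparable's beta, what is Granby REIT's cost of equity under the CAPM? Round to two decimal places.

β_L = β_U × [1 + (1 − t)(D/E)] = 1.000 × [1 + (1 − 0.17) × 0.80]
    = 1.000 × [1 + 0.83 × 0.80] = 1.000 × 1.6640 = 1.6640
E(R) = R_f + β_L × MRP = 3.84% + 1.6640 × 5.14% = 12.39%

12.39%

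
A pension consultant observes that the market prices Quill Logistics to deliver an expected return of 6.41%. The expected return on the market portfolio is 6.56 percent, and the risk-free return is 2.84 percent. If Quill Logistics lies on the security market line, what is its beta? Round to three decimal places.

0.960

MRP = 6.56% − 2.84% = 3.72%
β = (E(R) − R_f) / MRP = (6.41% − 2.84%) / 3.72% = 3.57% / 3.72% = 0.960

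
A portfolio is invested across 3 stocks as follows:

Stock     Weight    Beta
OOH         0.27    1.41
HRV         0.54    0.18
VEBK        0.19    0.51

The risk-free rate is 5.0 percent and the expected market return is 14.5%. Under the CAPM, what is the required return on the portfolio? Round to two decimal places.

10.46%

β_P = Σ w_i β_i = 0.27×1.41 + 0.54×0.18 + 0.19×0.51 = 0.5748
MRP = 14.5% − 5.0% = 9.50%
E(R_P) = R_f + β_P × MRP = 5.0% + 0.5748 × 9.5% = 10.46%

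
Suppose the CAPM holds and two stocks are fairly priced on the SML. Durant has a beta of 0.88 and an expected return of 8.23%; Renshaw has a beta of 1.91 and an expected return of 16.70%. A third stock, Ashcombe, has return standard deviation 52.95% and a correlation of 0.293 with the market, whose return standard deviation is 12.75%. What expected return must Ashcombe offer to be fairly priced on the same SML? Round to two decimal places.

11.00%

MRP = (16.70% − 8.23%) / (1.91 − 0.88) = 8.2233%
R_f = 8.23% − 0.88 × 8.2233% = 0.9935%
β_Ashcombe = ρ·σ_i/σ_m = 0.293 × 52.95 / 12.75 = 1.2168
E(R_Ashcombe) = R_f + β × MRP = 0.9935% + 1.2168 × 8.2233% = 11.00%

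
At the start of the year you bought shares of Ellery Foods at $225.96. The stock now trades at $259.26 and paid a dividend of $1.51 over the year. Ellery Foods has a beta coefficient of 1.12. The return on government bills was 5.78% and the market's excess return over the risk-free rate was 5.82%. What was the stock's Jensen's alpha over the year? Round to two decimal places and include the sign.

+3.11%

Realised HPR = (P1 + D1 − P0) / P0 = (259.26 + 1.51 − 225.96) / 225.96 = 34.81 / 225.96 = 15.4054%
CAPM required = R_f + β·MRP = 5.78% + 1.12 × 5.82% = 12.2984%
α = realised − required = 15.4054% − 12.2984% = +3.11%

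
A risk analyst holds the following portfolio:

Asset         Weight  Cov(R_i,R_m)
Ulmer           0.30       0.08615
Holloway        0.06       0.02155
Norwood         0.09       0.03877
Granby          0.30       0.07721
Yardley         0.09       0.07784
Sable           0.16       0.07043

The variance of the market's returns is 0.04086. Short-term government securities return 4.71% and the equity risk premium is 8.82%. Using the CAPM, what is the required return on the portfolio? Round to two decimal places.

β_Ulmer = 0.08615 / 0.04086 = 2.1084
β_Holloway = 0.02155 / 0.04086 = 0.5274
β_Norwood = 0.03877 / 0.04086 = 0.9488
β_Granby = 0.07721 / 0.04086 = 1.8896
β_Yardley = 0.07784 / 0.04086 = 1.9050
β_Sable = 0.07043 / 0.04086 = 1.7237
β_P = Σ w_i β_i = 0.30×2.1084 + 0.06×0.5274 + 0.09×0.9488 + 0.30×1.8896 + 0.09×1.9050 + 0.16×1.7237 = 1.7637
E(R_P) = R_f + β_P × MRP = 4.71% + 1.7637 × 8.82% = 20.27%

20.27%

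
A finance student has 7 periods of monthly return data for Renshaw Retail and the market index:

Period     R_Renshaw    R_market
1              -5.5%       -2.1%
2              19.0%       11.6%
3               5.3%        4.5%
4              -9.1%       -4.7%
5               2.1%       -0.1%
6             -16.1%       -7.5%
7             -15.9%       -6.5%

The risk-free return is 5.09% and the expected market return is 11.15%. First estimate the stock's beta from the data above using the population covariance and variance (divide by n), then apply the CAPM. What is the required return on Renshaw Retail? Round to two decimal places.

16.24%

Mean R_i = (-5.5 + 19.0 + 5.3 − 9.1 + 2.1 − 16.1 − 15.9) / 7 = -2.8857%
Mean R_m = (-2.1 + 11.6 + 4.5 − 4.7 − 0.1 − 7.5 − 6.5) / 7 = -0.6857%
Σ(R_i − R̄_i)(R_m − R̄_m) = 508.6086  ⇒  Cov = 508.6086 / 7 = 72.6584
Σ(R_m − R̄_m)² = 276.5286  ⇒  Var(R_m) = 276.5286 / 7 = 39.5041
β = Cov / Var(R_m) = 72.6584 / 39.5041 = 1.8393
MRP = 11.15% − 5.09% = 6.06%
E(R) = R_f + β × MRP = 5.09% + 1.8393 × 6.06% = 16.24%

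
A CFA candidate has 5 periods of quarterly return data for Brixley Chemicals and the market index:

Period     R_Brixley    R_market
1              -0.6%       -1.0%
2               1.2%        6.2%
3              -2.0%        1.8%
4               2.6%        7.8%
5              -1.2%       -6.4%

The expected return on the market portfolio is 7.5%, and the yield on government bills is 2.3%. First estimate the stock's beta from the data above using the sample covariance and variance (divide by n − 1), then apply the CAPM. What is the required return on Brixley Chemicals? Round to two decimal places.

3.59%

Mean R_i = (-0.6 + 1.2 − 2.0 + 2.6 − 1.2) / 5 = 0.0000%
Mean R_m = (-1.0 + 6.2 + 1.8 + 7.8 − 6.4) / 5 = 1.6800%
Σ(R_i − R̄_i)(R_m − R̄_m) = 32.4000  ⇒  Cov = 32.4000 / 4 = 8.1000
Σ(R_m − R̄_m)² = 130.3680  ⇒  Var(R_m) = 130.3680 / 4 = 32.5920
β = Cov / Var(R_m) = 8.1000 / 32.5920 = 0.2485
MRP = 7.5% − 2.3% = 5.20%
E(R) = R_f + β × MRP = 2.3% + 0.2485 × 5.2% = 3.59%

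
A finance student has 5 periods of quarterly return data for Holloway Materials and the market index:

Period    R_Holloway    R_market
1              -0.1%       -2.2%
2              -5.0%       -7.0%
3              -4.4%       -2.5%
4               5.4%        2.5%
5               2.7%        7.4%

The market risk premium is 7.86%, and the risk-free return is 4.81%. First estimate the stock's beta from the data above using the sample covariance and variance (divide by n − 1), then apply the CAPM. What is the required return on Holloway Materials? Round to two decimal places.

9.98%

Mean R_i = (-0.1 − 5.0 − 4.4 + 5.4 + 2.7) / 5 = -0.2800%
Mean R_m = (-2.2 − 7.0 − 2.5 + 2.5 + 7.4) / 5 = -0.3600%
Σ(R_i − R̄_i)(R_m − R̄_m) = 79.1960  ⇒  Cov = 79.1960 / 4 = 19.7990
Σ(R_m − R̄_m)² = 120.4520  ⇒  Var(R_m) = 120.4520 / 4 = 30.1130
β = Cov / Var(R_m) = 19.7990 / 30.1130 = 0.6575
E(R) = R_f + β × MRP = 4.81% + 0.6575 × 7.86% = 9.98%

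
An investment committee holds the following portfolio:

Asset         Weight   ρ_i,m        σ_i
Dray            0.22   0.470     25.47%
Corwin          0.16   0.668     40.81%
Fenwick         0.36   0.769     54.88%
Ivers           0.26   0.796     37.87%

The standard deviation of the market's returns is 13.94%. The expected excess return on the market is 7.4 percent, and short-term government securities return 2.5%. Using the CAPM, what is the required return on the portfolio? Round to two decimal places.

β_Dray = 0.470 × 25.47% / 13.94% = 0.8587
β_Corwin = 0.668 × 40.81% / 13.94% = 1.9556
β_Fenwick = 0.769 × 54.88% / 13.94% = 3.0275
β_Ivers = 0.796 × 37.87% / 13.94% = 2.1624
β_P = Σ w_i β_i = 0.22×0.8587 + 0.16×1.9556 + 0.36×3.0275 + 0.26×2.1624 = 2.1539
E(R_P) = R_f + β_P × MRP = 2.5% + 2.1539 × 7.4% = 18.44%

18.44%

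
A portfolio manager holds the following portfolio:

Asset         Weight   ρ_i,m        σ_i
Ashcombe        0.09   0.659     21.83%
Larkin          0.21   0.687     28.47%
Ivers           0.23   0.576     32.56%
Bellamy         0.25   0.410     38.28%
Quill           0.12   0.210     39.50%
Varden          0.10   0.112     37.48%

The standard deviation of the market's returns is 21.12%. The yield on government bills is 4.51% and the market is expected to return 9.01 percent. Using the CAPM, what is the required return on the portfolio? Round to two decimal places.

7.72%

β_Ashcombe = 0.659 × 21.83% / 21.12% = 0.6812
β_Larkin = 0.687 × 28.47% / 21.12% = 0.9261
β_Ivers = 0.576 × 32.56% / 21.12% = 0.8880
β_Bellamy = 0.410 × 38.28% / 21.12% = 0.7431
β_Quill = 0.210 × 39.50% / 21.12% = 0.3928
β_Varden = 0.112 × 37.48% / 21.12% = 0.1988
β_P = Σ w_i β_i = 0.09×0.6812 + 0.21×0.9261 + 0.23×0.8880 + 0.25×0.7431 + 0.12×0.3928 + 0.10×0.1988 = 0.7128
MRP = 9.01% − 4.51% = 4.50%
E(R_P) = R_f + β_P × MRP = 4.51% + 0.7128 × 4.50% = 7.72%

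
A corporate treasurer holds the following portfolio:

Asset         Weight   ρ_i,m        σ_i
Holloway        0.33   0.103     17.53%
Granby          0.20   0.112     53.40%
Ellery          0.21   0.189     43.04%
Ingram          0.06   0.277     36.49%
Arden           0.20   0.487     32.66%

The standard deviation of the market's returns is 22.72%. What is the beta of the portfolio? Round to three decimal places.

β_Holloway = 0.103 × 17.53% / 22.72% = 0.0795
β_Granby = 0.112 × 53.40% / 22.72% = 0.2632
β_Ellery = 0.189 × 43.04% / 22.72% = 0.3580
β_Ingram = 0.277 × 36.49% / 22.72% = 0.4449
β_Arden = 0.487 × 32.66% / 22.72% = 0.7001
β_P = Σ w_i β_i = 0.33×0.0795 + 0.20×0.2632 + 0.21×0.3580 + 0.06×0.4449 + 0.20×0.7001 = 0.3208

0.321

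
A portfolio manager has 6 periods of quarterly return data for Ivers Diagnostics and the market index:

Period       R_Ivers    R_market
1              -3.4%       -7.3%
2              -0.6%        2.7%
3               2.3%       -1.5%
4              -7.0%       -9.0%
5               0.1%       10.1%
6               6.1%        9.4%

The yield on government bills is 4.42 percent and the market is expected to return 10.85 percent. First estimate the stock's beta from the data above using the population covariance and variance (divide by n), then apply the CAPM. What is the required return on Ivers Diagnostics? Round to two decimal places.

7.20%

Mean R_i = (-3.4 − 0.6 + 2.3 − 7.0 + 0.1 + 6.1) / 6 = -0.4167%
Mean R_m = (-7.3 + 2.7 − 1.5 − 9.0 + 10.1 + 9.4) / 6 = 0.7333%
Σ(R_i − R̄_i)(R_m − R̄_m) = 142.9333  ⇒  Cov = 142.9333 / 6 = 23.8222
Σ(R_m − R̄_m)² = 330.9733  ⇒  Var(R_m) = 330.9733 / 6 = 55.1622
β = Cov / Var(R_m) = 23.8222 / 55.1622 = 0.4319
MRP = 10.85% − 4.42% = 6.43%
E(R) = R_f + β × MRP = 4.42% + 0.4319 × 6.43% = 7.20%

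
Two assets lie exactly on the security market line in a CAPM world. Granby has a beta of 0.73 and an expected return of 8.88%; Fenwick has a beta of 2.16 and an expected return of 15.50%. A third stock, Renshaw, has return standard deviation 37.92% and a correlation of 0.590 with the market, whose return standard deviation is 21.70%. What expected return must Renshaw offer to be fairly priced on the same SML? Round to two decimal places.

10.27%

MRP = (15.50% − 8.88%) / (2.16 − 0.73) = 4.6294%
R_f = 8.88% − 0.73 × 4.6294% = 5.5005%
β_Renshaw = ρ·σ_i/σ_m = 0.590 × 37.92 / 21.70 = 1.0310
E(R_Renshaw) = R_f + β × MRP = 5.5005% + 1.0310 × 4.6294% = 10.27%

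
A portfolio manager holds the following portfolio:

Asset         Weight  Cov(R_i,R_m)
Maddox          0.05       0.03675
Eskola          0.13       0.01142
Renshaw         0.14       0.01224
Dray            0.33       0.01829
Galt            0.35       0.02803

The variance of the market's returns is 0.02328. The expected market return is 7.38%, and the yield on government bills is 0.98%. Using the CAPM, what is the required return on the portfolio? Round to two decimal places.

6.72%

β_Maddox = 0.03675 / 0.02328 = 1.5786
β_Eskola = 0.01142 / 0.02328 = 0.4905
β_Renshaw = 0.01224 / 0.02328 = 0.5258
β_Dray = 0.01829 / 0.02328 = 0.7857
β_Galt = 0.02803 / 0.02328 = 1.2040
β_P = Σ w_i β_i = 0.05×1.5786 + 0.13×0.4905 + 0.14×0.5258 + 0.33×0.7857 + 0.35×1.2040 = 0.8970
MRP = 7.38% − 0.98% = 6.40%
E(R_P) = R_f + β_P × MRP = 0.98% + 0.8970 × 6.40% = 6.72%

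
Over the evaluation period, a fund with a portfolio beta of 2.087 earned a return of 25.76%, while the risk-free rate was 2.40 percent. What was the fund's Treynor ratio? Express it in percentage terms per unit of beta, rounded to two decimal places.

Treynor = (R_P − R_f) / β_P = (25.76% − 2.40%) / 2.0870 = 23.36% / 2.0870 = 11.19%

11.19%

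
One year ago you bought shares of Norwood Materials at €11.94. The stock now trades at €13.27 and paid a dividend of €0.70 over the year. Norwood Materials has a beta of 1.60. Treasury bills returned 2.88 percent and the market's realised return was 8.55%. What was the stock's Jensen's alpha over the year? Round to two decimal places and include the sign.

+5.05%

Realised HPR = (P1 + D1 − P0) / P0 = (13.27 + 0.70 − 11.94) / 11.94 = 2.03 / 11.94 = 17.0017%
MRP = 8.55% − 2.88% = 5.67%
CAPM required = R_f + β·MRP = 2.88% + 1.60 × 5.67% = 11.9520%
α = realised − required = 17.0017% − 11.9520% = +5.05%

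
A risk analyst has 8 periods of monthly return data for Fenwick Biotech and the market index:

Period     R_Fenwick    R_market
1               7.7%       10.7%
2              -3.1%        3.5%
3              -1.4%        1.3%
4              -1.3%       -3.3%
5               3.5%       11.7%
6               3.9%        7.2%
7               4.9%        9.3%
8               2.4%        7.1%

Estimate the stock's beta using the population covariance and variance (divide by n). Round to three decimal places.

0.585

Mean R_i = (7.7 − 3.1 − 1.4 − 1.3 + 3.5 + 3.9 + 4.9 + 2.4) / 8 = 2.0750%
Mean R_m = (10.7 + 3.5 + 1.3 − 3.3 + 11.7 + 7.2 + 9.3 + 7.1) / 8 = 5.9375%
Σ(R_i − R̄_i)(R_m − R̄_m) = 107.0875  ⇒  Cov = 107.0875 / 8 = 13.3859
Σ(R_m − R̄_m)² = 182.9188  ⇒  Var(R_m) = 182.9188 / 8 = 22.8649
β = Cov / Var(R_m) = 13.3859 / 22.8649 = 0.5854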